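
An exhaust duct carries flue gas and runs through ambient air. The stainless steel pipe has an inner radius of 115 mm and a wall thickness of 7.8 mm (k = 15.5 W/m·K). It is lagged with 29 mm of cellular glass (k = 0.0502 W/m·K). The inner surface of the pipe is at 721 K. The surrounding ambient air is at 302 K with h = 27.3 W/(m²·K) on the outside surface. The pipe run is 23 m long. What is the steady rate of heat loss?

Q ≈ 13500 W

Per-layer cylindrical resistances, series-summed:
R_stainless steel pipe wall = ln(122.8/115)/(2π×15.5×23) = 2.93×10^-5 K/W
R_cellular glass = ln(151.8/122.8)/(2π×0.0502×23) = 0.02922 K/W
R_outer film = 1/(h_o·2πr_oL) = 1/(27.3×2π×0.1518×23) = 0.00167 K/W
R_total = 0.03092 K/W
Q = ΔT/R_total = 419/0.03092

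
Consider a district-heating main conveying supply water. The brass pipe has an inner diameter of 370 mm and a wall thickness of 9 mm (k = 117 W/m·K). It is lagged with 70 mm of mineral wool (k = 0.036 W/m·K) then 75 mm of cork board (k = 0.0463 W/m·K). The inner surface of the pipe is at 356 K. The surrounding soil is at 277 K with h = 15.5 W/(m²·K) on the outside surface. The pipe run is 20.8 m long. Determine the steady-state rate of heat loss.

Q ≈ 730 W

Radial resistances (cylindrical: R_cond = ln(r_o/r_i)/(2πkL), R_conv = 1/(h·2πrL)):
R_brass pipe wall = ln(194/185)/(2π×117×20.8) = 3.107×10^-6 K/W
R_mineral wool = ln(264/194)/(2π×0.036×20.8) = 0.06548 K/W
R_cork board = ln(339/264)/(2π×0.0463×20.8) = 0.04132 K/W
R_outer film = 1/(h_o·2πr_oL) = 1/(15.5×2π×0.339×20.8) = 0.001456 K/W
R_total = 0.1083 K/W
Q = ΔT/R_total = 79/0.1083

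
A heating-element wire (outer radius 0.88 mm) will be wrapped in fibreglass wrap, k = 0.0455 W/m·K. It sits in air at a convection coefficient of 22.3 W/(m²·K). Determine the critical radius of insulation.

r_cr ≈ 2.04 mm

For a cylinder r_cr = k/h = 0.0455/22.3
r_cr = 2.04 mm; since the bare radius (0.88 mm) is below r_cr, adding a thin layer of insulation will *increase* heat loss.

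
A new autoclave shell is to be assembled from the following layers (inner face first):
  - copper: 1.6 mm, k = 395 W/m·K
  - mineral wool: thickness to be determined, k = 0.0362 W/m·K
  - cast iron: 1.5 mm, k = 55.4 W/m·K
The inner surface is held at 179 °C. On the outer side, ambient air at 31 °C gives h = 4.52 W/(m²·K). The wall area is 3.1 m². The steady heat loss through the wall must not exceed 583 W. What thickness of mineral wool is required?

Using the resistance-network approach (series):
R_copper = L/(kA) = 0.0016/(395×3.1) = 1.307×10^-6 K/W
R_cast iron = L/(kA) = 0.0015/(55.4×3.1) = 8.734×10^-6 K/W
R_outer film = 1/(h_o·A) = 1/(4.52×3.1) = 0.07137 K/W
Sum of the known resistances R_other = 0.07138 K/W
Required total resistance R_tot = ΔT/Q_allow = 148/583 = 0.2539 K/W
R_mineral wool = R_tot − R_other = 0.1825 K/W
L = R·k·A = 0.1825×0.0362×3.1

L ≈ 20.5 mm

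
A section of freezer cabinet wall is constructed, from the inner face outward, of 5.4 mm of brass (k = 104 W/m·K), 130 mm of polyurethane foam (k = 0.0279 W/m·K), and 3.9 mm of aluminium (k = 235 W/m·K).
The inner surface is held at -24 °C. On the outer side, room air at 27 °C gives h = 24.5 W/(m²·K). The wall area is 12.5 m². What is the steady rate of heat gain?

Using the resistance-network approach (series):
R_brass = L/(kA) = 0.0054/(104×12.5) = 4.154×10^-6 K/W
R_polyurethane foam = L/(kA) = 0.13/(0.0279×12.5) = 0.3728 K/W
R_aluminium = L/(kA) = 0.0039/(235×12.5) = 1.328×10^-6 K/W
R_outer film = 1/(h_o·A) = 1/(24.5×12.5) = 0.003265 K/W
R_total = 0.376 K/W
Q = ΔT / R_total = 51 / 0.376

Q ≈ 136 W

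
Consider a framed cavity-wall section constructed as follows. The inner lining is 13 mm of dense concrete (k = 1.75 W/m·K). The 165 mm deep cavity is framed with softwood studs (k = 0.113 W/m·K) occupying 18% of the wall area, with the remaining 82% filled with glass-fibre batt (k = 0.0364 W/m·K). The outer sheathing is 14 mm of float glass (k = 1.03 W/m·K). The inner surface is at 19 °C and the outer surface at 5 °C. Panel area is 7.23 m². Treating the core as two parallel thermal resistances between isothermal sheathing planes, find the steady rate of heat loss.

Sheathing layers in series; stud and cavity paths in parallel between them.
R_inner = 0.013/(1.75×7.23) = 0.001027 K/W
R_stud  = 0.165/(0.113×0.18×7.23) = 1.122 K/W
R_cav   = 0.165/(0.0364×0.82×7.23) = 0.7646 K/W
1/R_core = 1/R_stud + 1/R_cav → R_core = 0.4547 K/W
R_outer = 0.014/(1.03×7.23) = 0.00188 K/W
R_total = 0.4576 K/W
Q = ΔT/R_total = 14/0.4576

Q ≈ 30.6 W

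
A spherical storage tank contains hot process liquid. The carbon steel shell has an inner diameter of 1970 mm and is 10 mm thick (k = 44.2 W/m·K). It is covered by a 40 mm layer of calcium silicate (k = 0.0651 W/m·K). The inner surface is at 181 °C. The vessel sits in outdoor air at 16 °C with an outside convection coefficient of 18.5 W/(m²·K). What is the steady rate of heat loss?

Q ≈ 3200 W

Each spherical layer contributes R = (1/r_i − 1/r_o)/(4πk):
R_carbon steel shell = (1/0.985 − 1/0.995)/(4π×44.2) = 1.837×10^-5 K/W
R_calcium silicate = (1/0.995 − 1/1.035)/(4π×0.0651) = 0.04748 K/W
R_outer film = 1/(h·4πr_o²) = 1/(18.5×4π×1.035²) = 0.004015 K/W
R_total = 0.05151 K/W
Q = ΔT/R_total = 165/0.05151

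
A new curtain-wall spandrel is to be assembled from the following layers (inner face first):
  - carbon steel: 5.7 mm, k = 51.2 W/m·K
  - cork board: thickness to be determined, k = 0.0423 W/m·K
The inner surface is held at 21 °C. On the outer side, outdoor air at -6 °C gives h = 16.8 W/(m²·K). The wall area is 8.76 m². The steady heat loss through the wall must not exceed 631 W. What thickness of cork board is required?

Model the wall as resistances in series:
R_carbon steel = L/(kA) = 0.0057/(51.2×8.76) = 1.271×10^-5 K/W
R_outer film = 1/(h_o·A) = 1/(16.8×8.76) = 0.006795 K/W
Sum of the known resistances R_other = 0.006808 K/W
Required total resistance R_tot = ΔT/Q_allow = 27/631 = 0.04279 K/W
R_cork board = R_tot − R_other = 0.03598 K/W
L = R·k·A = 0.03598×0.0423×8.76

L ≈ 13.3 mm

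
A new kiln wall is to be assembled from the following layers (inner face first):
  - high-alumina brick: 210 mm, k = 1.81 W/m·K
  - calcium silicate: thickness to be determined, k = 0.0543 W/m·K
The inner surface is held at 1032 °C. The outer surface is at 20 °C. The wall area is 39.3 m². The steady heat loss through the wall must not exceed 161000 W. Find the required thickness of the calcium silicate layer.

L ≈ 7.11 mm

Series thermal resistances:
R_high-alumina brick = L/(kA) = 0.21/(1.81×39.3) = 0.002952 K/W
Sum of the known resistances R_other = 0.002952 K/W
Required total resistance R_tot = ΔT/Q_allow = 1012/161000 = 0.006286 K/W
R_calcium silicate = R_tot − R_other = 0.003333 K/W
L = R·k·A = 0.003333×0.0543×39.3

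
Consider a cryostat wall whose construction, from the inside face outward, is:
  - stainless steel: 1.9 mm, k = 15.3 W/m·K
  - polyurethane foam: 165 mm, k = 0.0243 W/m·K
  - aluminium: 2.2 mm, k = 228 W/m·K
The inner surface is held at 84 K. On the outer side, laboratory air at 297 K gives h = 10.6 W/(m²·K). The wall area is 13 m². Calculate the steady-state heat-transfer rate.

Q ≈ 402 W

Treating each layer as a thermal resistance in series:
R_stainless steel = L/(kA) = 0.0019/(15.3×13) = 9.553×10^-6 K/W
R_polyurethane foam = L/(kA) = 0.165/(0.0243×13) = 0.5223 K/W
R_aluminium = L/(kA) = 0.0022/(228×13) = 7.422×10^-7 K/W
R_outer film = 1/(h_o·A) = 1/(10.6×13) = 0.007257 K/W
R_total = 0.5296 K/W
Q = ΔT / R_total = 213 / 0.5296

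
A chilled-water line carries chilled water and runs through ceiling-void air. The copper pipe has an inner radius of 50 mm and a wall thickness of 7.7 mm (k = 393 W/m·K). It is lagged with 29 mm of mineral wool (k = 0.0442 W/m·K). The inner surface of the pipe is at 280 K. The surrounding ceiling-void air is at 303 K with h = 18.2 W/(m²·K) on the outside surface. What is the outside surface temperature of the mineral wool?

Treating each annulus and film as a series resistance:
R_copper pipe wall = ln(57.7/50)/(2π×393×1) = 5.801×10^-5 K/W
R_mineral wool = ln(86.7/57.7)/(2π×0.0442×1) = 1.466 K/W
R_outer film = 1/(h_o·2πr_oL) = 1/(18.2×2π×0.0867×1) = 0.1009 K/W
R_total = 1.567 K/W
Q = ΔT/R_total = 23/1.567
Q = 14.7 W/m
T_interface = T_inner + Q·ΣR(inner→interface) = 280 + 14.7×1.466

T ≈ 302 K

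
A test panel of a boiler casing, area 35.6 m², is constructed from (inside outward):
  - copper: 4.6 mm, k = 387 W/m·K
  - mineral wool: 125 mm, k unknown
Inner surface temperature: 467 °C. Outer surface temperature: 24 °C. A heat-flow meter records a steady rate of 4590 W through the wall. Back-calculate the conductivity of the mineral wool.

Using the resistance-network approach (series):
R_copper = L/(kA) = 0.0046/(387×35.6) = 3.339×10^-7 K/W
Sum of known resistances R_other = 3.339×10^-7 K/W
Total R = ΔT/Q = 443/4590 = 0.09651 K/W
R_mineral wool = R_total − R_other = 0.09651 K/W
k = L/(R·A) = 0.125/(0.09651×35.6)

k ≈ 0.0364 W/(m·K)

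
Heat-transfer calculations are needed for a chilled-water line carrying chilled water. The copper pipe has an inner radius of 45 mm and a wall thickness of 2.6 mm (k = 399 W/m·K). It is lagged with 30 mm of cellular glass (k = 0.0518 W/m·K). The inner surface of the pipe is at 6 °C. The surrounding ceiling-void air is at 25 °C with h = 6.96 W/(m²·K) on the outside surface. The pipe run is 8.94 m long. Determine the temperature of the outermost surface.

Cylindrical conduction, so R = ln(r₂/r₁)/(2πkL) per layer, in series:
R_copper pipe wall = ln(47.6/45)/(2π×399×8.94) = 2.506×10^-6 K/W
R_cellular glass = ln(77.6/47.6)/(2π×0.0518×8.94) = 0.168 K/W
R_outer film = 1/(h_o·2πr_oL) = 1/(6.96×2π×0.0776×8.94) = 0.03296 K/W
R_total = 0.2009 K/W
Q = ΔT/R_total = 19/0.2009
Q = 94.6 W
T_interface = T_inner + Q·ΣR(inner→interface) = 6 + 94.6×0.168

T ≈ 21.9 °C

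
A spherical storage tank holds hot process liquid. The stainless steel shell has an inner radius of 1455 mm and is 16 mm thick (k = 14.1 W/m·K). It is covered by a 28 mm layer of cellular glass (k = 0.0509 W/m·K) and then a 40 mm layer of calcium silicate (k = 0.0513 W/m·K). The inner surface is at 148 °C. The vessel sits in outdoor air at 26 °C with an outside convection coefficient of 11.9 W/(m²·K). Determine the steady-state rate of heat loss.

Each spherical layer contributes R = (1/r_i − 1/r_o)/(4πk):
R_stainless steel shell = (1/1.455 − 1/1.471)/(4π×14.1) = 4.219×10^-5 K/W
R_cellular glass = (1/1.471 − 1/1.499)/(4π×0.0509) = 0.01985 K/W
R_calcium silicate = (1/1.499 − 1/1.539)/(4π×0.0513) = 0.0269 K/W
R_outer film = 1/(h·4πr_o²) = 1/(11.9×4π×1.539²) = 0.002823 K/W
R_total = 0.04961 K/W
Q = ΔT/R_total = 122/0.04961

Q ≈ 2460 W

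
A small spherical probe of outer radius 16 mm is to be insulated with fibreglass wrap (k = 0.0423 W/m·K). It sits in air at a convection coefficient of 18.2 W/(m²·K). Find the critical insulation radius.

For a sphere r_cr = 2k/h = 2×0.0423/18.2
r_cr = 4.65 mm; since the bare radius (16 mm) is above r_cr, any added insulation will reduce heat loss.

r_cr ≈ 4.65 mm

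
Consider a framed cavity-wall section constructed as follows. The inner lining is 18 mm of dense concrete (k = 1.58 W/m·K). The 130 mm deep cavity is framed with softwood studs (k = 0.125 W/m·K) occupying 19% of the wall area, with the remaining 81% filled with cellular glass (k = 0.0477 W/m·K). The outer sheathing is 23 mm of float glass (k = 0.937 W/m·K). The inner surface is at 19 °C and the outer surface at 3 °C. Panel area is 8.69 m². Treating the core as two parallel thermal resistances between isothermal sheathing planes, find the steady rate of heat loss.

Q ≈ 65.6 W

Sheathing layers in series; stud and cavity paths in parallel between them.
R_inner = 0.018/(1.58×8.69) = 0.001311 K/W
R_stud  = 0.13/(0.125×0.19×8.69) = 0.6299 K/W
R_cav   = 0.13/(0.0477×0.81×8.69) = 0.3872 K/W
1/R_core = 1/R_stud + 1/R_cav → R_core = 0.2398 K/W
R_outer = 0.023/(0.937×8.69) = 0.002825 K/W
R_total = 0.2439 K/W
Q = ΔT/R_total = 16/0.2439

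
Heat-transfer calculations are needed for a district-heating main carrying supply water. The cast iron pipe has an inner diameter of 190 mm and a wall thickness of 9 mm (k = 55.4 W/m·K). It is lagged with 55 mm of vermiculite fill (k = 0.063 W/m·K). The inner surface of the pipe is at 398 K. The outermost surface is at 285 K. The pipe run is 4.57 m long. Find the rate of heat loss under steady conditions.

Q ≈ 481 W

For a radial system each layer contributes R = ln(r_out/r_in)/(2πkL); films add R = 1/(hA).
R_cast iron pipe wall = ln(104/95)/(2π×55.4×4.57) = 5.69×10^-5 K/W
R_vermiculite fill = ln(159/104)/(2π×0.063×4.57) = 0.2347 K/W
R_total = 0.2347 K/W
Q = ΔT/R_total = 113/0.2347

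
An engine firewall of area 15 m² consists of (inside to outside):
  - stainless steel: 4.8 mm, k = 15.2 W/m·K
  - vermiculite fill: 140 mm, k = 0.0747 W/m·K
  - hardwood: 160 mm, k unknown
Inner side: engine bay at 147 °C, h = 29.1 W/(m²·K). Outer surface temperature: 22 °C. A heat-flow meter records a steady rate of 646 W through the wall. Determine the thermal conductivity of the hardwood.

k ≈ 0.161 W/(m·K)

Series thermal resistances:
R_inner film = 1/(h_i·A) = 1/(29.1×15) = 0.002291 K/W
R_stainless steel = L/(kA) = 0.0048/(15.2×15) = 2.105×10^-5 K/W
R_vermiculite fill = L/(kA) = 0.14/(0.0747×15) = 0.1249 K/W
Sum of known resistances R_other = 0.1273 K/W
Total R = ΔT/Q = 125/646 = 0.1935 K/W
R_hardwood = R_total − R_other = 0.06624 K/W
k = L/(R·A) = 0.16/(0.06624×15)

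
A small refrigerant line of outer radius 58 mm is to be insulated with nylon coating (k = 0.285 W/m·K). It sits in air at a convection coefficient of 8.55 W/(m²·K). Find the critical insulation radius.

r_cr ≈ 33.3 mm

For a cylinder r_cr = k/h = 0.285/8.55
r_cr = 33.3 mm; since the bare radius (58 mm) is above r_cr, any added insulation will reduce heat loss.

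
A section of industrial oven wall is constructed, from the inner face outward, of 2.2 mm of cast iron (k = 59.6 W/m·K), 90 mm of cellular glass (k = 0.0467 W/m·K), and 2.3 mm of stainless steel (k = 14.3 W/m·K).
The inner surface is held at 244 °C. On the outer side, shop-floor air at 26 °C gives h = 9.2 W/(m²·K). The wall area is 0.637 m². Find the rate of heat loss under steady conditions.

Thermal resistances in series:
R_cast iron = L/(kA) = 0.0022/(59.6×0.637) = 5.795×10^-5 K/W
R_cellular glass = L/(kA) = 0.09/(0.0467×0.637) = 3.025 K/W
R_stainless steel = L/(kA) = 0.0023/(14.3×0.637) = 2.525×10^-4 K/W
R_outer film = 1/(h_o·A) = 1/(9.2×0.637) = 0.1706 K/W
R_total = 3.196 K/W
Q = ΔT / R_total = 218 / 3.196

Q ≈ 68.2 W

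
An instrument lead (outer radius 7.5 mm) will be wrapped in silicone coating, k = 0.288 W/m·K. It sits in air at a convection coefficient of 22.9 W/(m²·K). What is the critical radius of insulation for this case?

For a cylinder r_cr = k/h = 0.288/22.9
r_cr = 12.6 mm; since the bare radius (7.5 mm) is below r_cr, adding a thin layer of insulation will *increase* heat loss.

r_cr ≈ 12.6 mm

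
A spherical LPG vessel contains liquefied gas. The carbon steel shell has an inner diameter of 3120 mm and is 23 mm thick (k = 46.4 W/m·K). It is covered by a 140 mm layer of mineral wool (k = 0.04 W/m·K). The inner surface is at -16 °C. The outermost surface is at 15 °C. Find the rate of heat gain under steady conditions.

Q ≈ 304 W

Spherical conduction: R = (1/r_in − 1/r_out)/(4πk) per layer; series-sum.
R_carbon steel shell = (1/1.56 − 1/1.583)/(4π×46.4) = 1.597×10^-5 K/W
R_mineral wool = (1/1.583 − 1/1.723)/(4π×0.04) = 0.1021 K/W
R_total = 0.1021 K/W
Q = ΔT/R_total = 31/0.1021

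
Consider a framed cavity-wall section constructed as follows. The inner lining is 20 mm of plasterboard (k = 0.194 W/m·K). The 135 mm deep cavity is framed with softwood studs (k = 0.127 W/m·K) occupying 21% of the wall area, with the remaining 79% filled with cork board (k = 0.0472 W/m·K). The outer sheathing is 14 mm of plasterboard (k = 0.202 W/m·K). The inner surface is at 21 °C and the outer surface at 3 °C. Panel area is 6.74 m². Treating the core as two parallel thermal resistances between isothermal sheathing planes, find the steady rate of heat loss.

Q ≈ 53.1 W

Sheathing layers in series; stud and cavity paths in parallel between them.
R_inner = 0.02/(0.194×6.74) = 0.0153 K/W
R_stud  = 0.135/(0.127×0.21×6.74) = 0.751 K/W
R_cav   = 0.135/(0.0472×0.79×6.74) = 0.5372 K/W
1/R_core = 1/R_stud + 1/R_cav → R_core = 0.3132 K/W
R_outer = 0.014/(0.202×6.74) = 0.01028 K/W
R_total = 0.3387 K/W
Q = ΔT/R_total = 18/0.3387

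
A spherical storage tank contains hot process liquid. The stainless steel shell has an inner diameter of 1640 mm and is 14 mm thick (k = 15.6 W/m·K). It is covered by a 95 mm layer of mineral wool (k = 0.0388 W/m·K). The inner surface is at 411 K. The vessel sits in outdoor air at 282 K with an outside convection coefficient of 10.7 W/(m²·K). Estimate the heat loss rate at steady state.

Q ≈ 496 W

For a spherical shell R = (1/r₁ − 1/r₂)/(4πk); film R = 1/(h·4πr²). In series:
R_stainless steel shell = (1/0.82 − 1/0.834)/(4π×15.6) = 1.044×10^-4 K/W
R_mineral wool = (1/0.834 − 1/0.929)/(4π×0.0388) = 0.2515 K/W
R_outer film = 1/(h·4πr_o²) = 1/(10.7×4π×0.929²) = 0.008617 K/W
R_total = 0.2602 K/W
Q = ΔT/R_total = 129/0.2602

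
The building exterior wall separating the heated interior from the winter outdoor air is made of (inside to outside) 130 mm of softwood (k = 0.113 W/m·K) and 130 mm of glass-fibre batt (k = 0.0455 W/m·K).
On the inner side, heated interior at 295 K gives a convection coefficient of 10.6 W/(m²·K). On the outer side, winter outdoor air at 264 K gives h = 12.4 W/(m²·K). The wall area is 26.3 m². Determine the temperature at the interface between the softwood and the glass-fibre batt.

Model the wall as resistances in series:
R_inner film = 1/(h_i·A) = 1/(10.6×26.3) = 0.003587 K/W
R_softwood = L/(kA) = 0.13/(0.113×26.3) = 0.04374 K/W
R_glass-fibre batt = L/(kA) = 0.13/(0.0455×26.3) = 0.1086 K/W
R_outer film = 1/(h_o·A) = 1/(12.4×26.3) = 0.003066 K/W
R_total = 0.159 K/W;  Q = ΔT/R_total = 31/0.159 = 194.9 W
T_interface = T_inner − Q·ΣR(inner→interface) = 295 − 195×0.04733

T ≈ 286 K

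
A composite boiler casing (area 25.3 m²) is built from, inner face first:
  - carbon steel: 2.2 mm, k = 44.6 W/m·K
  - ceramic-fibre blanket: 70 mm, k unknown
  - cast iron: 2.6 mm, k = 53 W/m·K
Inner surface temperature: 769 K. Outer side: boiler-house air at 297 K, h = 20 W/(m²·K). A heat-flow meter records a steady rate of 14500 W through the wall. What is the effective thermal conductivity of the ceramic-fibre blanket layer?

k ≈ 0.0905 W/(m·K)

Series thermal resistances:
R_carbon steel = L/(kA) = 0.0022/(44.6×25.3) = 1.95×10^-6 K/W
R_cast iron = L/(kA) = 0.0026/(53×25.3) = 1.939×10^-6 K/W
R_outer film = 1/(h_o·A) = 1/(20×25.3) = 0.001976 K/W
Sum of known resistances R_other = 0.00198 K/W
Total R = ΔT/Q = 472/14500 = 0.03255 K/W
R_ceramic-fibre blanket = R_total − R_other = 0.03057 K/W
k = L/(R·A) = 0.07/(0.03057×25.3)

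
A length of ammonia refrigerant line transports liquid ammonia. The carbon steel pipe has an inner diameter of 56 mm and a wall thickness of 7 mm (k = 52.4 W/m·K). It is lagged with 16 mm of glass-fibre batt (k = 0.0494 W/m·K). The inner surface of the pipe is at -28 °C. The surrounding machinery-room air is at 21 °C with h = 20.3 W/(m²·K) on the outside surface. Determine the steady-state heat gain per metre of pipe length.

q′ ≈ 35.8 W/m

For a radial system each layer contributes R = ln(r_out/r_in)/(2πkL); films add R = 1/(hA).
R_carbon steel pipe wall = ln(35/28)/(2π×52.4×1) = 6.778×10^-4 K/W
R_glass-fibre batt = ln(51/35)/(2π×0.0494×1) = 1.213 K/W
R_outer film = 1/(h_o·2πr_oL) = 1/(20.3×2π×0.051×1) = 0.1537 K/W
R_total = 1.367 K/W
Q = ΔT/R_total = 49/1.367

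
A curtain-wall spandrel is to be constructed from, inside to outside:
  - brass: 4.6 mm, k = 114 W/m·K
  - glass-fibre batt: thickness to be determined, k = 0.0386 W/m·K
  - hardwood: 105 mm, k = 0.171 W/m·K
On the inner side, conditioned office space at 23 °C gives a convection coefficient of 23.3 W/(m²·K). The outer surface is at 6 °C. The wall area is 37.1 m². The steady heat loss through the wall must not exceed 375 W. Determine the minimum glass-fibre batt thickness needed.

L ≈ 39.6 mm

Thermal resistances in series:
R_inner film = 1/(h_i·A) = 1/(23.3×37.1) = 0.001157 K/W
R_brass = L/(kA) = 0.0046/(114×37.1) = 1.088×10^-6 K/W
R_hardwood = L/(kA) = 0.105/(0.171×37.1) = 0.01655 K/W
Sum of the known resistances R_other = 0.01771 K/W
Required total resistance R_tot = ΔT/Q_allow = 17/375 = 0.04533 K/W
R_glass-fibre batt = R_tot − R_other = 0.02762 K/W
L = R·k·A = 0.02762×0.0386×37.1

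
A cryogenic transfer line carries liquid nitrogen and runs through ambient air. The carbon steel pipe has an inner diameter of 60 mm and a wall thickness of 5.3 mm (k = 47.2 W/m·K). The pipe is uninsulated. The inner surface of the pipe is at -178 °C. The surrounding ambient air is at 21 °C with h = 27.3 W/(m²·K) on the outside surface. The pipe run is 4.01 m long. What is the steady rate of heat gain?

Cylindrical conduction, so R = ln(r₂/r₁)/(2πkL) per layer, in series:
R_carbon steel pipe wall = ln(35.3/30)/(2π×47.2×4.01) = 1.368×10^-4 K/W
R_outer film = 1/(h_o·2πr_oL) = 1/(27.3×2π×0.0353×4.01) = 0.04118 K/W
R_total = 0.04132 K/W
Q = ΔT/R_total = 199/0.04132

Q ≈ 4820 W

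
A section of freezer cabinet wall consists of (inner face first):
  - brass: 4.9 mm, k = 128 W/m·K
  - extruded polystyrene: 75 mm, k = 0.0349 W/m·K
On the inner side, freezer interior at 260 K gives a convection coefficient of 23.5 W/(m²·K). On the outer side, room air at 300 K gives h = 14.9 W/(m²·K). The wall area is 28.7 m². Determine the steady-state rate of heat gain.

Q ≈ 508 W

Treating each layer as a thermal resistance in series:
R_inner film = 1/(h_i·A) = 1/(23.5×28.7) = 0.001483 K/W
R_brass = L/(kA) = 0.0049/(128×28.7) = 1.334×10^-6 K/W
R_extruded polystyrene = L/(kA) = 0.075/(0.0349×28.7) = 0.07488 K/W
R_outer film = 1/(h_o·A) = 1/(14.9×28.7) = 0.002338 K/W
R_total = 0.0787 K/W
Q = ΔT / R_total = 40 / 0.0787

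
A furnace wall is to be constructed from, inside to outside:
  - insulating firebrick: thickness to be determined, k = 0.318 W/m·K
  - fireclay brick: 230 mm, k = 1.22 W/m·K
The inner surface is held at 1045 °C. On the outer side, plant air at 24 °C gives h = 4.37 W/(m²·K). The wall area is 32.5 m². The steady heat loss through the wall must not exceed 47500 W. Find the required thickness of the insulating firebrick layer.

Series thermal resistances:
R_fireclay brick = L/(kA) = 0.23/(1.22×32.5) = 0.005801 K/W
R_outer film = 1/(h_o·A) = 1/(4.37×32.5) = 0.007041 K/W
Sum of the known resistances R_other = 0.01284 K/W
Required total resistance R_tot = ΔT/Q_allow = 1021/47500 = 0.02149 K/W
R_insulating firebrick = R_tot − R_other = 0.008653 K/W
L = R·k·A = 0.008653×0.318×32.5

L ≈ 89.4 mm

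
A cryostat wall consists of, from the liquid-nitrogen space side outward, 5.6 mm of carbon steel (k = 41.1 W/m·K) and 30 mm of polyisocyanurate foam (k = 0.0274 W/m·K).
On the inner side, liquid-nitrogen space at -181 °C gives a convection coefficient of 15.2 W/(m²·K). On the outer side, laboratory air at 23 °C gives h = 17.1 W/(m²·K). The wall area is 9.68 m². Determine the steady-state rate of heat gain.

Thermal resistances in series:
R_inner film = 1/(h_i·A) = 1/(15.2×9.68) = 0.006796 K/W
R_carbon steel = L/(kA) = 0.0056/(41.1×9.68) = 1.408×10^-5 K/W
R_polyisocyanurate foam = L/(kA) = 0.03/(0.0274×9.68) = 0.1131 K/W
R_outer film = 1/(h_o·A) = 1/(17.1×9.68) = 0.006041 K/W
R_total = 0.126 K/W
Q = ΔT / R_total = 204 / 0.126

Q ≈ 1620 W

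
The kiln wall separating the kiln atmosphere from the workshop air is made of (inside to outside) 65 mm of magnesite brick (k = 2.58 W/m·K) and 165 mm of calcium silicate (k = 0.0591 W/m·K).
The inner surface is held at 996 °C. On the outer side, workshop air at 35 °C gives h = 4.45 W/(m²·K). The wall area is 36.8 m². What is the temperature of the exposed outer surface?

Model the wall as resistances in series:
R_magnesite brick = L/(kA) = 0.065/(2.58×36.8) = 6.846×10^-4 K/W
R_calcium silicate = L/(kA) = 0.165/(0.0591×36.8) = 0.07587 K/W
R_outer film = 1/(h_o·A) = 1/(4.45×36.8) = 0.006106 K/W
R_total = 0.08266 K/W;  Q = ΔT/R_total = 961/0.08266 = 11630 W
T_interface = T_inner − Q·ΣR(inner→interface) = 996 − 11600×0.07655

T ≈ 106 °C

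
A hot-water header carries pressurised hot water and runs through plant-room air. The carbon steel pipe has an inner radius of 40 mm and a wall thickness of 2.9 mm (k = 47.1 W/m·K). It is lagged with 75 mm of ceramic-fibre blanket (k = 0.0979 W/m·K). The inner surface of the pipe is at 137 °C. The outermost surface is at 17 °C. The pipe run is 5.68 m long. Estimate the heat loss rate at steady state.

Radial resistances (cylindrical: R_cond = ln(r_o/r_i)/(2πkL), R_conv = 1/(h·2πrL)):
R_carbon steel pipe wall = ln(42.9/40)/(2π×47.1×5.68) = 4.164×10^-5 K/W
R_ceramic-fibre blanket = ln(117.9/42.9)/(2π×0.0979×5.68) = 0.2894 K/W
R_total = 0.2894 K/W
Q = ΔT/R_total = 120/0.2894

Q ≈ 415 W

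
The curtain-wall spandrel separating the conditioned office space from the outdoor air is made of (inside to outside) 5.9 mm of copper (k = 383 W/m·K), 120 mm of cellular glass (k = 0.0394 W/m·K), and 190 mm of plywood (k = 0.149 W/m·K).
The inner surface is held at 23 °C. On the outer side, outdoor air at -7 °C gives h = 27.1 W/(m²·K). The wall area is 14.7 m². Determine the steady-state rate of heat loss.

Series thermal resistances:
R_copper = L/(kA) = 0.0059/(383×14.7) = 1.048×10^-6 K/W
R_cellular glass = L/(kA) = 0.12/(0.0394×14.7) = 0.2072 K/W
R_plywood = L/(kA) = 0.19/(0.149×14.7) = 0.08675 K/W
R_outer film = 1/(h_o·A) = 1/(27.1×14.7) = 0.00251 K/W
R_total = 0.2964 K/W
Q = ΔT / R_total = 30 / 0.2964

Q ≈ 101 W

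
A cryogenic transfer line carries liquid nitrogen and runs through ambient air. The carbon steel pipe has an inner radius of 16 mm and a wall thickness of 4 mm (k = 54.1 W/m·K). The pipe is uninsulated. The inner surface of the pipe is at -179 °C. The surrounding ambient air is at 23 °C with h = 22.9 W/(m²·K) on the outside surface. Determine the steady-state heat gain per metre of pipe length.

Cylindrical conduction, so R = ln(r₂/r₁)/(2πkL) per layer, in series:
R_carbon steel pipe wall = ln(20/16)/(2π×54.1×1) = 6.565×10^-4 K/W
R_outer film = 1/(h_o·2πr_oL) = 1/(22.9×2π×0.02×1) = 0.3475 K/W
R_total = 0.3482 K/W
Q = ΔT/R_total = 202/0.3482

q′ ≈ 580 W/m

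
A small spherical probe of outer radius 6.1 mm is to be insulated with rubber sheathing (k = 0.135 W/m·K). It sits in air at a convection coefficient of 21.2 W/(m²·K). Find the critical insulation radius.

For a sphere r_cr = 2k/h = 2×0.135/21.2
r_cr = 12.7 mm; since the bare radius (6.1 mm) is below r_cr, adding a thin layer of insulation will *increase* heat loss.

r_cr ≈ 12.7 mm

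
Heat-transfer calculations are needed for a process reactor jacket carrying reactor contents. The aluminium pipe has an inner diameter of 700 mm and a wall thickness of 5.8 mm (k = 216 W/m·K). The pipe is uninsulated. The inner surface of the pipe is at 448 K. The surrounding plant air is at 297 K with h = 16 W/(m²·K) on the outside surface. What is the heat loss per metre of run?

Treating each annulus and film as a series resistance:
R_aluminium pipe wall = ln(355.8/350)/(2π×216×1) = 1.211×10^-5 K/W
R_outer film = 1/(h_o·2πr_oL) = 1/(16×2π×0.3558×1) = 0.02796 K/W
R_total = 0.02797 K/W
Q = ΔT/R_total = 151/0.02797

q′ ≈ 5400 W/m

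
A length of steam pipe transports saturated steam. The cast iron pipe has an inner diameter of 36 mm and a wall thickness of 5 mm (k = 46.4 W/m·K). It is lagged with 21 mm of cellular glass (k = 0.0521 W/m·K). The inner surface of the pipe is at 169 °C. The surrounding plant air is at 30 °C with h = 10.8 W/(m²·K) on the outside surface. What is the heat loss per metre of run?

Cylindrical conduction, so R = ln(r₂/r₁)/(2πkL) per layer, in series:
R_cast iron pipe wall = ln(23/18)/(2π×46.4×1) = 8.408×10^-4 K/W
R_cellular glass = ln(44/23)/(2π×0.0521×1) = 1.982 K/W
R_outer film = 1/(h_o·2πr_oL) = 1/(10.8×2π×0.044×1) = 0.3349 K/W
R_total = 2.317 K/W
Q = ΔT/R_total = 139/2.317

q′ ≈ 60 W/m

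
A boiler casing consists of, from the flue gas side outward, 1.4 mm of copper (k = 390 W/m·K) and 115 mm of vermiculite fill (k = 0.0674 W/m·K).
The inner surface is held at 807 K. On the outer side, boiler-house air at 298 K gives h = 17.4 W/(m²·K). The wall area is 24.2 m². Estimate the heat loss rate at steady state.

Q ≈ 6980 W

Treating each layer as a thermal resistance in series:
R_copper = L/(kA) = 0.0014/(390×24.2) = 1.483×10^-7 K/W
R_vermiculite fill = L/(kA) = 0.115/(0.0674×24.2) = 0.07051 K/W
R_outer film = 1/(h_o·A) = 1/(17.4×24.2) = 0.002375 K/W
R_total = 0.07288 K/W
Q = ΔT / R_total = 509 / 0.07288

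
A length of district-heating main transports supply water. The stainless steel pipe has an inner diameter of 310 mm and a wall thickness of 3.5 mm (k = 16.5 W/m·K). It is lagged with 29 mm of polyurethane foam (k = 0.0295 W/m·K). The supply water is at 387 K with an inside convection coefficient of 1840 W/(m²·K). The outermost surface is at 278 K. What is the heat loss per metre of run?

For a radial system each layer contributes R = ln(r_out/r_in)/(2πkL); films add R = 1/(hA).
R_inner film = 1/(h_i·2πr₁L) = 1/(1840×2π×0.155×1) = 5.58×10^-4 K/W
R_stainless steel pipe wall = ln(158.5/155)/(2π×16.5×1) = 2.154×10^-4 K/W
R_polyurethane foam = ln(187.5/158.5)/(2π×0.0295×1) = 0.9065 K/W
R_total = 0.9073 K/W
Q = ΔT/R_total = 109/0.9073

q′ ≈ 120 W/m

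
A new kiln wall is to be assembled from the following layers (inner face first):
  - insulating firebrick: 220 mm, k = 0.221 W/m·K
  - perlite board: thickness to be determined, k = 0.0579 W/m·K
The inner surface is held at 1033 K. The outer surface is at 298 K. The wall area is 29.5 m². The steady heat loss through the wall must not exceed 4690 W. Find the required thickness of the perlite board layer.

Treating each layer as a thermal resistance in series:
R_insulating firebrick = L/(kA) = 0.22/(0.221×29.5) = 0.03374 K/W
Sum of the known resistances R_other = 0.03374 K/W
Required total resistance R_tot = ΔT/Q_allow = 735/4690 = 0.1567 K/W
R_perlite board = R_tot − R_other = 0.123 K/W
L = R·k·A = 0.123×0.0579×29.5

L ≈ 210 mm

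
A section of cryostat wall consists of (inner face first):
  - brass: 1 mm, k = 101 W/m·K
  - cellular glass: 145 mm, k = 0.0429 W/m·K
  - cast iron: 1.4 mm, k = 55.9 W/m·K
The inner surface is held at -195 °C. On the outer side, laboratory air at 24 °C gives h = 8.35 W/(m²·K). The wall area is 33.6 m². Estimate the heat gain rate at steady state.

Series thermal resistances:
R_brass = L/(kA) = 0.001/(101×33.6) = 2.947×10^-7 K/W
R_cellular glass = L/(kA) = 0.145/(0.0429×33.6) = 0.1006 K/W
R_cast iron = L/(kA) = 0.0014/(55.9×33.6) = 7.454×10^-7 K/W
R_outer film = 1/(h_o·A) = 1/(8.35×33.6) = 0.003564 K/W
R_total = 0.1042 K/W
Q = ΔT / R_total = 219 / 0.1042

Q ≈ 2100 W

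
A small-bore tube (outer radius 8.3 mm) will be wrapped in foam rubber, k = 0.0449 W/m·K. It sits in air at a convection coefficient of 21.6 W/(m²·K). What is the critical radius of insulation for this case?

For a cylinder r_cr = k/h = 0.0449/21.6
r_cr = 2.08 mm; since the bare radius (8.3 mm) is above r_cr, any added insulation will reduce heat loss.

r_cr ≈ 2.08 mm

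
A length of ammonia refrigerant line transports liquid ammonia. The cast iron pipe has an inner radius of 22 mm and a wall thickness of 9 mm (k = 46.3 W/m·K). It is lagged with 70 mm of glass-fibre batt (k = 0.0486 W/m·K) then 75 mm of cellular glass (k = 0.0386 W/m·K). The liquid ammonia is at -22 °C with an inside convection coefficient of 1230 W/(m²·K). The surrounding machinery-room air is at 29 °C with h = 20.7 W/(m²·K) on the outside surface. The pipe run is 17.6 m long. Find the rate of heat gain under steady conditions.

Q ≈ 145 W

For a radial system each layer contributes R = ln(r_out/r_in)/(2πkL); films add R = 1/(hA).
R_inner film = 1/(h_i·2πr₁L) = 1/(1230×2π×0.022×17.6) = 3.342×10^-4 K/W
R_cast iron pipe wall = ln(31/22)/(2π×46.3×17.6) = 6.698×10^-5 K/W
R_glass-fibre batt = ln(101/31)/(2π×0.0486×17.6) = 0.2198 K/W
R_cellular glass = ln(176/101)/(2π×0.0386×17.6) = 0.1301 K/W
R_outer film = 1/(h_o·2πr_oL) = 1/(20.7×2π×0.176×17.6) = 0.002482 K/W
R_total = 0.3528 K/W
Q = ΔT/R_total = 51/0.3528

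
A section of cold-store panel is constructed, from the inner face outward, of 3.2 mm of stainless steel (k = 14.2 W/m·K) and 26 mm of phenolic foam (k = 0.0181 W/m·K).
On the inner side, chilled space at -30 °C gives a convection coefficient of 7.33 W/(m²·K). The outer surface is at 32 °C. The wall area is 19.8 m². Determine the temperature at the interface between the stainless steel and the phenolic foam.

Series thermal resistances:
R_inner film = 1/(h_i·A) = 1/(7.33×19.8) = 0.00689 K/W
R_stainless steel = L/(kA) = 0.0032/(14.2×19.8) = 1.138×10^-5 K/W
R_phenolic foam = L/(kA) = 0.026/(0.0181×19.8) = 0.07255 K/W
R_total = 0.07945 K/W;  Q = ΔT/R_total = 62/0.07945 = 780.4 W
T_interface = T_inner + Q·ΣR(inner→interface) = -30 + 780×0.006902

T ≈ -24.6 °C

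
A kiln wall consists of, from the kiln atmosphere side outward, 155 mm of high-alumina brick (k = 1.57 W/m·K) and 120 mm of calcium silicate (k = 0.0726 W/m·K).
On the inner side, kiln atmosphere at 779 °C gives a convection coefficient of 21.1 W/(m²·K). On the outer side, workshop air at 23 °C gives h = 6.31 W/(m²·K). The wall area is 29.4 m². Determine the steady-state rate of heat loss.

Series thermal resistances:
R_inner film = 1/(h_i·A) = 1/(21.1×29.4) = 0.001612 K/W
R_high-alumina brick = L/(kA) = 0.155/(1.57×29.4) = 0.003358 K/W
R_calcium silicate = L/(kA) = 0.12/(0.0726×29.4) = 0.05622 K/W
R_outer film = 1/(h_o·A) = 1/(6.31×29.4) = 0.00539 K/W
R_total = 0.06658 K/W
Q = ΔT / R_total = 756 / 0.06658

Q ≈ 11400 W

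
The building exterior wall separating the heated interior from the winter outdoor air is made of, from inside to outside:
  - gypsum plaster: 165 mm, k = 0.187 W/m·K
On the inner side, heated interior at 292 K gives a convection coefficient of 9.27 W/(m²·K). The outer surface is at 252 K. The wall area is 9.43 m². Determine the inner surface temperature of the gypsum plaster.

Using the resistance-network approach (series):
R_inner film = 1/(h_i·A) = 1/(9.27×9.43) = 0.01144 K/W
R_gypsum plaster = L/(kA) = 0.165/(0.187×9.43) = 0.09357 K/W
R_total = 0.105 K/W;  Q = ΔT/R_total = 40/0.105 = 380.9 W
T_interface = T_inner − Q·ΣR(inner→interface) = 292 − 381×0.01144

T ≈ 288 K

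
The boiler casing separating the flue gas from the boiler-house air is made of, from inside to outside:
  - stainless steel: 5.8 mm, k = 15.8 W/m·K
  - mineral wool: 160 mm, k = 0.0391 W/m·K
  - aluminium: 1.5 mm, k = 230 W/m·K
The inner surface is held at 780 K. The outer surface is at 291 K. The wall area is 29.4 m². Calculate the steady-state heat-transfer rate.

Q ≈ 3510 W

Series thermal resistances:
R_stainless steel = L/(kA) = 0.0058/(15.8×29.4) = 1.249×10^-5 K/W
R_mineral wool = L/(kA) = 0.16/(0.0391×29.4) = 0.1392 K/W
R_aluminium = L/(kA) = 0.0015/(230×29.4) = 2.218×10^-7 K/W
R_total = 0.1392 K/W
Q = ΔT / R_total = 489 / 0.1392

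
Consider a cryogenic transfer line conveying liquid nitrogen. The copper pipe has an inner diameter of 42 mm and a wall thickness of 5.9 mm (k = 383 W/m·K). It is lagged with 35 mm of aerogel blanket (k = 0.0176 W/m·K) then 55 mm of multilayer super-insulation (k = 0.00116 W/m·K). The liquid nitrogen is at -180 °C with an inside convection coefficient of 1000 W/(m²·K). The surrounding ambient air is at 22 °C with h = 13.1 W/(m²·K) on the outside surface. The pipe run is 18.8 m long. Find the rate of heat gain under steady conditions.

Radial resistances (cylindrical: R_cond = ln(r_o/r_i)/(2πkL), R_conv = 1/(h·2πrL)):
R_inner film = 1/(h_i·2πr₁L) = 1/(1000×2π×0.021×18.8) = 4.031×10^-4 K/W
R_copper pipe wall = ln(26.9/21)/(2π×383×18.8) = 5.473×10^-6 K/W
R_aerogel blanket = ln(61.9/26.9)/(2π×0.0176×18.8) = 0.4009 K/W
R_multilayer super-insulation = ln(116.9/61.9)/(2π×0.00116×18.8) = 4.64 K/W
R_outer film = 1/(h_o·2πr_oL) = 1/(13.1×2π×0.1169×18.8) = 0.005528 K/W
R_total = 5.047 K/W
Q = ΔT/R_total = 202/5.047

Q ≈ 40 W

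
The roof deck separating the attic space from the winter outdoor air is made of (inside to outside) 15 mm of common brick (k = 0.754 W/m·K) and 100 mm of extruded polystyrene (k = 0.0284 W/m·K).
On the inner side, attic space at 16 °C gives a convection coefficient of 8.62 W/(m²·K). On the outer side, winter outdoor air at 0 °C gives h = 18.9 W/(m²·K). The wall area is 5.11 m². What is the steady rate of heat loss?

Model the wall as resistances in series:
R_inner film = 1/(h_i·A) = 1/(8.62×5.11) = 0.0227 K/W
R_common brick = L/(kA) = 0.015/(0.754×5.11) = 0.003893 K/W
R_extruded polystyrene = L/(kA) = 0.1/(0.0284×5.11) = 0.6891 K/W
R_outer film = 1/(h_o·A) = 1/(18.9×5.11) = 0.01035 K/W
R_total = 0.726 K/W
Q = ΔT / R_total = 16 / 0.726

Q ≈ 22 W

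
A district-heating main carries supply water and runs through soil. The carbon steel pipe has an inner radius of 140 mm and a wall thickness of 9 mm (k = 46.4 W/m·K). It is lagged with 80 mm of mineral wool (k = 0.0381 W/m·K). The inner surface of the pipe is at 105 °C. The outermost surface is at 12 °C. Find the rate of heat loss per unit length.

Cylindrical conduction, so R = ln(r₂/r₁)/(2πkL) per layer, in series:
R_carbon steel pipe wall = ln(149/140)/(2π×46.4×1) = 2.137×10^-4 K/W
R_mineral wool = ln(229/149)/(2π×0.0381×1) = 1.795 K/W
R_total = 1.796 K/W
Q = ΔT/R_total = 93/1.796

q′ ≈ 51.8 W/m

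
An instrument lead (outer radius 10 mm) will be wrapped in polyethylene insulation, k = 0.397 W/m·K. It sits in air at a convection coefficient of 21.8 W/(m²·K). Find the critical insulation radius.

For a cylinder r_cr = k/h = 0.397/21.8
r_cr = 18.2 mm; since the bare radius (10 mm) is below r_cr, adding a thin layer of insulation will *increase* heat loss.

r_cr ≈ 18.2 mm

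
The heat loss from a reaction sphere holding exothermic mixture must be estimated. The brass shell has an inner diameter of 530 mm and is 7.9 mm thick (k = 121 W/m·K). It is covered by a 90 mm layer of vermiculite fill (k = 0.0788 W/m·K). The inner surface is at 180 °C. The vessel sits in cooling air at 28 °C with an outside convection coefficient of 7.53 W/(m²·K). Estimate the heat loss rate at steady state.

Spherical conduction: R = (1/r_in − 1/r_out)/(4πk) per layer; series-sum.
R_brass shell = (1/0.265 − 1/0.2729)/(4π×121) = 7.184×10^-5 K/W
R_vermiculite fill = (1/0.2729 − 1/0.3629)/(4π×0.0788) = 0.9177 K/W
R_outer film = 1/(h·4πr_o²) = 1/(7.53×4π×0.3629²) = 0.08025 K/W
R_total = 0.998 K/W
Q = ΔT/R_total = 152/0.998

Q ≈ 152 W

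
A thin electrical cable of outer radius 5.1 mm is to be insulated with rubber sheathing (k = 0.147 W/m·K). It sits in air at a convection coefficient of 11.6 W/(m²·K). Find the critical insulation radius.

For a cylinder r_cr = k/h = 0.147/11.6
r_cr = 12.7 mm; since the bare radius (5.1 mm) is below r_cr, adding a thin layer of insulation will *increase* heat loss.

r_cr ≈ 12.7 mm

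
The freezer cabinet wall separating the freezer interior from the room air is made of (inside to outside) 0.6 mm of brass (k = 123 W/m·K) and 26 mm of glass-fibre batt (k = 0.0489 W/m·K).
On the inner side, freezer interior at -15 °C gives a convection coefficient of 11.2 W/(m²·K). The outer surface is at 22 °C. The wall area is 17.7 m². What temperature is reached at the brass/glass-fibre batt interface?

Using the resistance-network approach (series):
R_inner film = 1/(h_i·A) = 1/(11.2×17.7) = 0.005044 K/W
R_brass = L/(kA) = 0.0006/(123×17.7) = 2.756×10^-7 K/W
R_glass-fibre batt = L/(kA) = 0.026/(0.0489×17.7) = 0.03004 K/W
R_total = 0.03508 K/W;  Q = ΔT/R_total = 37/0.03508 = 1055 W
T_interface = T_inner + Q·ΣR(inner→interface) = -15 + 1050×0.005045

T ≈ -9.68 °C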